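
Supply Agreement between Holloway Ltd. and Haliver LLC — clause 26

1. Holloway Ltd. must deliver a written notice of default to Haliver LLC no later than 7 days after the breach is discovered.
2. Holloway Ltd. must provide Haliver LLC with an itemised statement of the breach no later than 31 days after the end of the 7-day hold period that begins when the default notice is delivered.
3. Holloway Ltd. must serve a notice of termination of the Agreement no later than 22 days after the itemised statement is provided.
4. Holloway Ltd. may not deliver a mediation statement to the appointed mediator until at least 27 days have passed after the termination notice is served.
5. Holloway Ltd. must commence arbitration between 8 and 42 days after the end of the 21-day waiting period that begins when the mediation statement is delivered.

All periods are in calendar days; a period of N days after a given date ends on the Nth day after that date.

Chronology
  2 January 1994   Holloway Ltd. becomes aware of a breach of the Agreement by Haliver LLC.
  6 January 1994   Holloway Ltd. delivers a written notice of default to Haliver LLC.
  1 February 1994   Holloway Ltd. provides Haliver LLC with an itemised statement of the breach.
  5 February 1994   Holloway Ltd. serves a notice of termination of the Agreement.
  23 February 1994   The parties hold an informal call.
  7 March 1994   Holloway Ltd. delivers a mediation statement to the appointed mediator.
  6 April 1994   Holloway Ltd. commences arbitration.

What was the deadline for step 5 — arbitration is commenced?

9 May 1994

The mediation statement is delivered on 7 March 1994; the 21-day waiting period therefore ends 28 March 1994, and step 5 runs from that date. The window is 8–42 days after 28 March 1994; it closes on 9 May 1994.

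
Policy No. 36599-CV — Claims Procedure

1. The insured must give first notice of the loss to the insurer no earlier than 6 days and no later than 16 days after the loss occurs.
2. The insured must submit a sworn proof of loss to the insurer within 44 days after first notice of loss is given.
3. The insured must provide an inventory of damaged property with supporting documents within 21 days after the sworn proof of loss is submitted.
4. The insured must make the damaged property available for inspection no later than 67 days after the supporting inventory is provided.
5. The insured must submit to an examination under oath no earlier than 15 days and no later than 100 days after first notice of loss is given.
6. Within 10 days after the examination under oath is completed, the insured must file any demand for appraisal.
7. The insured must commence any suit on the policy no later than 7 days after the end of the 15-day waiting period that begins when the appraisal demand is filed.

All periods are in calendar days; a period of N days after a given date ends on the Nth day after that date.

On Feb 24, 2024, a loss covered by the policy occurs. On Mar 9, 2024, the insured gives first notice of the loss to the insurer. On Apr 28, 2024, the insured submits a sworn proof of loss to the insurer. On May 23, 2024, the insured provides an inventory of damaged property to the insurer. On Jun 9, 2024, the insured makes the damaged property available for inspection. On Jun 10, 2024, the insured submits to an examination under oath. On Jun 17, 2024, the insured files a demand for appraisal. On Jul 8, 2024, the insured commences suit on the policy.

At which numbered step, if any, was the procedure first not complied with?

Step 2

Step 1 — 6 and 16 days from Feb 24, 2024 (when the loss occurs) are Mar 1, 2024 and Mar 11, 2024 respectively; done Mar 9, 2024 — within the window.
Step 2 — counting 44 days from Mar 9, 2024 (when first notice of loss is given) gives a deadline of Apr 22, 2024; not done until Apr 28, 2024, 6 days after the deadline.
No need to go further; step 2 was not satisfied.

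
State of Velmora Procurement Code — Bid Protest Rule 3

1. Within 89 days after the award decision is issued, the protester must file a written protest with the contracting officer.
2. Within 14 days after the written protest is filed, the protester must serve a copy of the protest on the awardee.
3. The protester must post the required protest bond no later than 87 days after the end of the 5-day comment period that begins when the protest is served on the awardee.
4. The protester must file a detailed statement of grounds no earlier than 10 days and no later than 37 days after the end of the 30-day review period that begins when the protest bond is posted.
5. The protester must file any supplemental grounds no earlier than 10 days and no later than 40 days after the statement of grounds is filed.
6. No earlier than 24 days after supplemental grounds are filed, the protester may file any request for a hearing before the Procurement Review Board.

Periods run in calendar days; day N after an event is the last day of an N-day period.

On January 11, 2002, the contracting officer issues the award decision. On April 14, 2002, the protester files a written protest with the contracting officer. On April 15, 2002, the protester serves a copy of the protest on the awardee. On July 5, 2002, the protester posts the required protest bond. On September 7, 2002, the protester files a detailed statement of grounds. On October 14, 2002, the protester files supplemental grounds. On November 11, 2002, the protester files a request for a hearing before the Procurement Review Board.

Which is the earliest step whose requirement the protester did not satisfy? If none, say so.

Step 1

(1) due by January 11, 2002 + 89 days = April 10, 2002; April 14, 2002 misses that deadline by 4 days.
No need to go further; step 1 was not satisfied.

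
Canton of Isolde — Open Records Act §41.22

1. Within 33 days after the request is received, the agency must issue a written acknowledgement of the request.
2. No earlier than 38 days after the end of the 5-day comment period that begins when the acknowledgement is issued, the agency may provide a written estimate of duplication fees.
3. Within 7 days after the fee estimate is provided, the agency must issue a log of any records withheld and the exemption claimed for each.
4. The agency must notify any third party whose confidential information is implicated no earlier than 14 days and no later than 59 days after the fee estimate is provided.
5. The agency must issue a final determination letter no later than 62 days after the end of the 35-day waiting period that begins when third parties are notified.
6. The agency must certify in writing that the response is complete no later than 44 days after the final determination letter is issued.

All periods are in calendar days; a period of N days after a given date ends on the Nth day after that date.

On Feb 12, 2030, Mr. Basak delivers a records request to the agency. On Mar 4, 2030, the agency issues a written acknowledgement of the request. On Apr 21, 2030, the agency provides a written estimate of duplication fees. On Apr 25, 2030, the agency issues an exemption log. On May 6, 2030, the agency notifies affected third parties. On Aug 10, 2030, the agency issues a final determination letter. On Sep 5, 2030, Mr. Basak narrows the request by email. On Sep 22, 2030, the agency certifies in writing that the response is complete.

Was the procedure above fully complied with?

(1) due by Feb 12, 2030 + 33 days = Mar 17, 2030; completed Mar 4, 2030, before the deadline.
(2) permitted from Mar 9, 2030 + 38 days = Apr 16, 2030 onward; Apr 21, 2030 is on or after that date.
(3) due by Apr 21, 2030 + 7 days = Apr 28, 2030; Apr 25, 2030 is within that limit.
(4) the permitted window runs from Apr 21, 2030 + 14 = May 5, 2030 to Apr 21, 2030 + 59 = Jun 19, 2030; May 6, 2030 falls inside that range.
(5) due by Jun 10, 2030 + 62 days = Aug 11, 2030; completed Aug 10, 2030, before the deadline.
(6) due by Aug 10, 2030 + 44 days = Sep 23, 2030; completed Sep 22, 2030, before the deadline.

Yes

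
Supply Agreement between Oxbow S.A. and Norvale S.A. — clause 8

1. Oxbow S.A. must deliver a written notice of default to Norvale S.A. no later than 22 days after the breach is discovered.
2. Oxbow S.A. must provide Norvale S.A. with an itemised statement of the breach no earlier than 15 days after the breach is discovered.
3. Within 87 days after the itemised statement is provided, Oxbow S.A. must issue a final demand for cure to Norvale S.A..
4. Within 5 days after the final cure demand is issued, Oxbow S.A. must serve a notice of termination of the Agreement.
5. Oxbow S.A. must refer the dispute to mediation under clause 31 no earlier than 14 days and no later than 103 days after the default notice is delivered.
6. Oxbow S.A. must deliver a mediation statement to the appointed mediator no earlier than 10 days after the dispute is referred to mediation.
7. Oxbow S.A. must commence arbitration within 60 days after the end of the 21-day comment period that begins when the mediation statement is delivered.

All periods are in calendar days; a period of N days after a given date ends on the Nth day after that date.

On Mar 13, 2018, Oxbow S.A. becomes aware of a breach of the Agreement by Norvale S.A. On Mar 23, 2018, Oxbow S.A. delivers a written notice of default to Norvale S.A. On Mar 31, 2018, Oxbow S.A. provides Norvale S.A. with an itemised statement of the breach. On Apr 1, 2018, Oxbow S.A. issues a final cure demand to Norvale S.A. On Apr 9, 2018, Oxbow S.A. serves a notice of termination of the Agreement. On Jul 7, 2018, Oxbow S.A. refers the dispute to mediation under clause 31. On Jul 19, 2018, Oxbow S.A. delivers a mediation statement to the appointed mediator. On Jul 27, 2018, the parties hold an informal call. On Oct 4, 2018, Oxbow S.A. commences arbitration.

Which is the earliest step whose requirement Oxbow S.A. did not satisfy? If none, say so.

Step 1 — counting 22 days from Mar 13, 2018 (when the breach is discovered) gives a deadline of Apr 4, 2018; done Mar 23, 2018 — timely.
Step 2 — must wait 15 days from Mar 13, 2018 (when the breach is discovered), so not before Mar 28, 2018; done Mar 31, 2018, after the minimum wait.
Step 3 — counting 87 days from Mar 31, 2018 (when the itemised statement is provided) gives a deadline of Jun 26, 2018; Apr 1, 2018 is within that limit.
Step 4 — counting 5 days from Apr 1, 2018 (when the final cure demand is issued) gives a deadline of Apr 6, 2018; Apr 9, 2018 misses that deadline by 3 days.
The analysis stops there.

Step 4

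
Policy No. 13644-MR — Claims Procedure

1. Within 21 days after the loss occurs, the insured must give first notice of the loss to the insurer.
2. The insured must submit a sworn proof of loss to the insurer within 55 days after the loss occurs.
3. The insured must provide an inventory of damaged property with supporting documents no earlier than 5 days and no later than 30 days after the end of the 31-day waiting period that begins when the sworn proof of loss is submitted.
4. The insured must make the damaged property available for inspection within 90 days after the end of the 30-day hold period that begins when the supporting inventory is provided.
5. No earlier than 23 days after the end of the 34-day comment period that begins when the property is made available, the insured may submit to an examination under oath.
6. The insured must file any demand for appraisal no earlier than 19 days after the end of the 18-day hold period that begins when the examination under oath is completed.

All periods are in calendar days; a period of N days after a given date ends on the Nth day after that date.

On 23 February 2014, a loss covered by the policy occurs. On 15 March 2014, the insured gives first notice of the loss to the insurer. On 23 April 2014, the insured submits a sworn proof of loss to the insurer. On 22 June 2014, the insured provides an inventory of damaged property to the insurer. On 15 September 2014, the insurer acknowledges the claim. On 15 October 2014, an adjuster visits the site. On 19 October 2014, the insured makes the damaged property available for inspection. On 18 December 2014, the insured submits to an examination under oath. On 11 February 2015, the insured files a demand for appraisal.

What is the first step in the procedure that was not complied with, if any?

Step 2

Step 1: 21 days after 23 February 2014 (when the loss occurs) is 16 March 2014; done 15 March 2014 — timely.
Step 2: 55 days after 23 February 2014 (when the loss occurs) is 19 April 2014; not done until 23 April 2014, 4 days after the deadline.
The analysis stops there.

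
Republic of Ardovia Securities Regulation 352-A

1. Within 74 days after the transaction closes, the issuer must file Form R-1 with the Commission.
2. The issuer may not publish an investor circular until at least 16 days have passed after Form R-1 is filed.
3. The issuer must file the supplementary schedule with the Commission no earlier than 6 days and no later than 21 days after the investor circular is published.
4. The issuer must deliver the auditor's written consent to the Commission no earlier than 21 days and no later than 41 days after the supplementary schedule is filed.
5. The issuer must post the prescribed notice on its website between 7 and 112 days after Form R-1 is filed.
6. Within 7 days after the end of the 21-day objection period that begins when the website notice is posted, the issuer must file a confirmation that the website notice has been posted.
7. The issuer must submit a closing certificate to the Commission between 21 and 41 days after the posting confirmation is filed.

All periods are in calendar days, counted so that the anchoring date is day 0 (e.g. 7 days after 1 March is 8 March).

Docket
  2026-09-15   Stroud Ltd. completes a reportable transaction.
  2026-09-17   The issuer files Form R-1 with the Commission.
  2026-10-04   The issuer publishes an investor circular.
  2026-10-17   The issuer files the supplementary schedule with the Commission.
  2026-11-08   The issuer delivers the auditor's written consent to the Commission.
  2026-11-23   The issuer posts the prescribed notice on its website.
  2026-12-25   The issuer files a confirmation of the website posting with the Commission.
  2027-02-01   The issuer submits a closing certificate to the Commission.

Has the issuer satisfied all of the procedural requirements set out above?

(1) due by 2026-09-15 + 74 days = 2026-11-28; completed 2026-09-17, before the deadline.
(2) permitted from 2026-09-17 + 16 days = 2026-10-03 onward; 2026-10-04 is on or after that date.
(3) the permitted window runs from 2026-10-04 + 6 = 2026-10-10 to 2026-10-04 + 21 = 2026-10-25; 2026-10-17 falls inside that range.
(4) the permitted window runs from 2026-10-17 + 21 = 2026-11-07 to 2026-10-17 + 41 = 2026-11-27; done 2026-11-08, which is between those dates.
(5) the permitted window runs from 2026-09-17 + 7 = 2026-09-24 to 2026-09-17 + 112 = 2027-01-07; done 2026-11-23, which is between those dates.
(6) due by 2026-12-14 + 7 days = 2026-12-21; 2026-12-25 misses that deadline by 4 days.
The analysis stops there.

No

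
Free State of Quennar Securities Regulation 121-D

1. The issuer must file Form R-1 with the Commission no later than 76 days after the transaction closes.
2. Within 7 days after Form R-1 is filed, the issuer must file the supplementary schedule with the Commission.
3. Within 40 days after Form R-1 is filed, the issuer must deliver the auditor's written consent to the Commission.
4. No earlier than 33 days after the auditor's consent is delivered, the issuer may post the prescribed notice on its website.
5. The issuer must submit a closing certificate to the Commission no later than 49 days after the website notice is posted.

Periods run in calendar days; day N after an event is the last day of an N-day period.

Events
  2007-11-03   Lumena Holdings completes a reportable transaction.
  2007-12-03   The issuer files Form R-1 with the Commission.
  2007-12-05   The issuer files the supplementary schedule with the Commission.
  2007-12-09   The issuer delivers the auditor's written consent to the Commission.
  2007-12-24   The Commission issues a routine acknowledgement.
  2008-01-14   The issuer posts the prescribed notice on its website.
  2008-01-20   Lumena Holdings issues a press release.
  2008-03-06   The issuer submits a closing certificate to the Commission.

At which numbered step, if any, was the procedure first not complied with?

Step 5

Step 1 — counting 76 days from 2007-11-03 (when the transaction closes) gives a deadline of 2008-01-18; completed 2007-12-03, before the deadline.
Step 2 — counting 7 days from 2007-12-03 (when Form R-1 is filed) gives a deadline of 2007-12-10; done 2007-12-05 — timely.
Step 3 — counting 40 days from 2007-12-03 (when Form R-1 is filed) gives a deadline of 2008-01-12; 2007-12-09 is within that limit.
Step 4 — must wait 33 days from 2007-12-09 (when the auditor's consent is delivered), so not before 2008-01-11; done 2008-01-14 — permitted.
Step 5 — counting 49 days from 2008-01-14 (when the website notice is posted) gives a deadline of 2008-03-03; 2008-03-06 misses that deadline by 3 days.
No need to go further; step 5 was not satisfied.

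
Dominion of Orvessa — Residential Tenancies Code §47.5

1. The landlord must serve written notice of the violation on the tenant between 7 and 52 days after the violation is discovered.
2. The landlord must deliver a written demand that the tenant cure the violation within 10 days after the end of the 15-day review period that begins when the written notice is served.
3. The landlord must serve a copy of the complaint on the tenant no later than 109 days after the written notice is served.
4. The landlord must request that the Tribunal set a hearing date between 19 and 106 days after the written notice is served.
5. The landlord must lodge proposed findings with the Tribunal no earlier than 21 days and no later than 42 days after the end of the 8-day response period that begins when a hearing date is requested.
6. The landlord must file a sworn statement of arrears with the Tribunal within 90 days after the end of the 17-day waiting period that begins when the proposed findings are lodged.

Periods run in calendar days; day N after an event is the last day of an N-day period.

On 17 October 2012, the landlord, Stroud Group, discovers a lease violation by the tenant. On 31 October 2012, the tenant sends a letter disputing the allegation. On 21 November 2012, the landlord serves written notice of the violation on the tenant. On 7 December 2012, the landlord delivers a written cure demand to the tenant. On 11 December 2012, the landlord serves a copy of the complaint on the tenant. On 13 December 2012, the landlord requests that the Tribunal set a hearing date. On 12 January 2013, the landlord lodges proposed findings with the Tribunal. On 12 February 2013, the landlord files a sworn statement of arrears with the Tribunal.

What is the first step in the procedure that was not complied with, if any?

Step 1: the window is 7–52 days after 17 October 2012 (when the violation is discovered), so 24 October 2012 through 8 December 2012; done 21 November 2012 — within the window.
Step 2: 10 days after 6 December 2012 (end of the 15-day review period, which began when the written notice is served on 21 November 2012) is 16 December 2012; done 7 December 2012 — timely.
Step 3: 109 days after 21 November 2012 (when the written notice is served) is 10 March 2013; done 11 December 2012 — timely.
Step 4: the window is 19–106 days after 21 November 2012 (when the written notice is served), so 10 December 2012 through 7 March 2013; done 13 December 2012, which is between those dates.
Step 5: the window is 21–42 days after 21 December 2012 (end of the 8-day response period, which began when a hearing date is requested on 13 December 2012), so 11 January 2013 through 1 February 2013; done 12 January 2013 — within the window.
Step 6: 90 days after 29 January 2013 (end of the 17-day waiting period, which began when the proposed findings are lodged on 12 January 2013) is 29 April 2013; completed 12 February 2013, before the deadline.

None — every step was satisfied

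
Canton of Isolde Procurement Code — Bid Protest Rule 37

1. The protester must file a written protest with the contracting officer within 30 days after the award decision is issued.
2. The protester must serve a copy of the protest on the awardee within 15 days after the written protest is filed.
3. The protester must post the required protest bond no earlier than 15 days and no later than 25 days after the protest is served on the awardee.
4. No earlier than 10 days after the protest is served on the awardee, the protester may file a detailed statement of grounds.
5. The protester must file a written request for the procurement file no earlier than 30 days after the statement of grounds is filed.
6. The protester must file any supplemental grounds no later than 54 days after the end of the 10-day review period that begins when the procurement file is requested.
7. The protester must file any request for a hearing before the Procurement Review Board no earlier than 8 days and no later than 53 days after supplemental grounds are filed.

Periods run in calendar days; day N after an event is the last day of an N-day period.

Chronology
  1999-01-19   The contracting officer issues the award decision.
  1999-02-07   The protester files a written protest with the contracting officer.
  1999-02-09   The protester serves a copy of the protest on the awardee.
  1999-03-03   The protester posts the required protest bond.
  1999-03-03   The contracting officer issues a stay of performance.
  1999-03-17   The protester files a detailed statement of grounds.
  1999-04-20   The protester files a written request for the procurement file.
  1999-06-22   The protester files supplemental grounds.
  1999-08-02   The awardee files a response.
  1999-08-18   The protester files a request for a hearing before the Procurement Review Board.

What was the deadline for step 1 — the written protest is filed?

1999-02-18

Step 1 runs from 1999-01-19, when the award decision is issued. 30 days after 1999-01-19 is 1999-02-18.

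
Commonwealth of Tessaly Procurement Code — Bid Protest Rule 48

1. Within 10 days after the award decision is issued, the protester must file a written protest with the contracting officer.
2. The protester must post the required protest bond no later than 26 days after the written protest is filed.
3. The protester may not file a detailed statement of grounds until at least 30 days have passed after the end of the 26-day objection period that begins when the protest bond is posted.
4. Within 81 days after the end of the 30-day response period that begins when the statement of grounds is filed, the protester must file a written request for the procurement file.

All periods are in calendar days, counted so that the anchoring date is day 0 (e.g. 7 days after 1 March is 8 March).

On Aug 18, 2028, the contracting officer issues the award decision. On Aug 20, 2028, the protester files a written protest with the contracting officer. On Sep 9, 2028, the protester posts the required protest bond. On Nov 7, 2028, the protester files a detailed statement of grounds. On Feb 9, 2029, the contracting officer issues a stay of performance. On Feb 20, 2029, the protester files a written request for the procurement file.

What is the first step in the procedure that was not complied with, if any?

None — every step was satisfied

Step 1: 10 days after Aug 18, 2028 (when the award decision is issued) is Aug 28, 2028; completed Aug 20, 2028, before the deadline.
Step 2: 26 days after Aug 20, 2028 (when the written protest is filed) is Sep 15, 2028; Sep 9, 2028 is within that limit.
Step 3: the earliest permitted date is 30 days after Oct 5, 2028 (end of the 26-day objection period, which began when the protest bond is posted on Sep 9, 2028), i.e. Nov 4, 2028; done Nov 7, 2028, after the minimum wait.
Step 4: 81 days after Dec 7, 2028 (end of the 30-day response period, which began when the statement of grounds is filed on Nov 7, 2028) is Feb 26, 2029; Feb 20, 2029 is within that limit.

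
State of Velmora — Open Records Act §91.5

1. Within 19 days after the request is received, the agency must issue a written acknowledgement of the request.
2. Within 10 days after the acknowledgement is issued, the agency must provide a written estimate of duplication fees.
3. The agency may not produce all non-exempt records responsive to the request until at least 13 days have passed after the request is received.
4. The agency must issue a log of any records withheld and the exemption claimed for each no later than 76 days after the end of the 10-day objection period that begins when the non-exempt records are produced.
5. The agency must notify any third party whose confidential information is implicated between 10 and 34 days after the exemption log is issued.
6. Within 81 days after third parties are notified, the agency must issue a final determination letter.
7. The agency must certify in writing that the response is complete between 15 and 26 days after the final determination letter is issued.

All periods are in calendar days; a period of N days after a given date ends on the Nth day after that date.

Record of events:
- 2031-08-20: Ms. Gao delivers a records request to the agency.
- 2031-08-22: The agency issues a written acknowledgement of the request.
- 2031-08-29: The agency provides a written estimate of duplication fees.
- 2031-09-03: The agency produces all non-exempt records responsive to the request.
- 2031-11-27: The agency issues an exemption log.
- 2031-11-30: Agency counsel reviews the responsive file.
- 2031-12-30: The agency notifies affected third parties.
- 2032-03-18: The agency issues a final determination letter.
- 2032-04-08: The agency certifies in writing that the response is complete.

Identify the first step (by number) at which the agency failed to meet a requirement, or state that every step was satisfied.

Step 1 — counting 19 days from 2031-08-20 (when the request is received) gives a deadline of 2031-09-08; completed 2031-08-22, before the deadline.
Step 2 — counting 10 days from 2031-08-22 (when the acknowledgement is issued) gives a deadline of 2031-09-01; 2031-08-29 is within that limit.
Step 3 — must wait 13 days from 2031-08-20 (when the request is received), so not before 2031-09-02; 2031-09-03 is on or after that date.
Step 4 — counting 76 days from 2031-09-13 (end of the 10-day objection period, which began when the non-exempt records are produced on 2031-09-03) gives a deadline of 2031-11-28; 2031-11-27 is within that limit.
Step 5 — 10 and 34 days from 2031-11-27 (when the exemption log is issued) are 2031-12-07 and 2031-12-31 respectively; done 2031-12-30 — within the window.
Step 6 — counting 81 days from 2031-12-30 (when third parties are notified) gives a deadline of 2032-03-20; done 2032-03-18 — timely.
Step 7 — 15 and 26 days from 2032-03-18 (when the final determination letter is issued) are 2032-04-02 and 2032-04-13 respectively; done 2032-04-08, which is between those dates.

None — every step was satisfied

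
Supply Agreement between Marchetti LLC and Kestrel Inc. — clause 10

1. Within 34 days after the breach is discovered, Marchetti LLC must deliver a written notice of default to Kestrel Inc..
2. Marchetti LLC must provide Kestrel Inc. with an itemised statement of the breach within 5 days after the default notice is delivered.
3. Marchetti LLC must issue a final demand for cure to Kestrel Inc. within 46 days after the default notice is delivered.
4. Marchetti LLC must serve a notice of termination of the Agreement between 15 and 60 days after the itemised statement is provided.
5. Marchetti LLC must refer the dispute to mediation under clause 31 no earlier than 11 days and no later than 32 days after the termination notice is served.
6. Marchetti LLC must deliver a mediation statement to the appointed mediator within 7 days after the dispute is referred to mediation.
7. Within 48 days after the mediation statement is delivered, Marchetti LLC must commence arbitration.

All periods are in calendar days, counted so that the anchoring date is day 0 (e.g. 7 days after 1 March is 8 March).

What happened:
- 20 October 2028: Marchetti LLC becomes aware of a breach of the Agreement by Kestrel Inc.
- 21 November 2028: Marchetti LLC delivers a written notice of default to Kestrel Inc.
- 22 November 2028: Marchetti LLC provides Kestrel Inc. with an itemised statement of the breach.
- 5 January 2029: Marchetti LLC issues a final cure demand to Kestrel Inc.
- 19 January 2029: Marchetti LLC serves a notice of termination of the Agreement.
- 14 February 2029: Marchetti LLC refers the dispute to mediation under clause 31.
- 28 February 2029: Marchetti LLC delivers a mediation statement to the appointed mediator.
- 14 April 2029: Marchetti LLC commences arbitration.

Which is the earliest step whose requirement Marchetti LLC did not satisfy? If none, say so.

Step 6

Step 1: 34 days after 20 October 2028 (when the breach is discovered) is 23 November 2028; 21 November 2028 is within that limit.
Step 2: 5 days after 21 November 2028 (when the default notice is delivered) is 26 November 2028; 22 November 2028 is within that limit.
Step 3: 46 days after 21 November 2028 (when the default notice is delivered) is 6 January 2029; 5 January 2029 is within that limit.
Step 4: the window is 15–60 days after 22 November 2028 (when the itemised statement is provided), so 7 December 2028 through 21 January 2029; 19 January 2029 falls inside that range.
Step 5: the window is 11–32 days after 19 January 2029 (when the termination notice is served), so 30 January 2029 through 20 February 2029; 14 February 2029 falls inside that range.
Step 6: 7 days after 14 February 2029 (when the dispute is referred to mediation) is 21 February 2029; done 28 February 2029 — 7 days late.
The analysis stops there.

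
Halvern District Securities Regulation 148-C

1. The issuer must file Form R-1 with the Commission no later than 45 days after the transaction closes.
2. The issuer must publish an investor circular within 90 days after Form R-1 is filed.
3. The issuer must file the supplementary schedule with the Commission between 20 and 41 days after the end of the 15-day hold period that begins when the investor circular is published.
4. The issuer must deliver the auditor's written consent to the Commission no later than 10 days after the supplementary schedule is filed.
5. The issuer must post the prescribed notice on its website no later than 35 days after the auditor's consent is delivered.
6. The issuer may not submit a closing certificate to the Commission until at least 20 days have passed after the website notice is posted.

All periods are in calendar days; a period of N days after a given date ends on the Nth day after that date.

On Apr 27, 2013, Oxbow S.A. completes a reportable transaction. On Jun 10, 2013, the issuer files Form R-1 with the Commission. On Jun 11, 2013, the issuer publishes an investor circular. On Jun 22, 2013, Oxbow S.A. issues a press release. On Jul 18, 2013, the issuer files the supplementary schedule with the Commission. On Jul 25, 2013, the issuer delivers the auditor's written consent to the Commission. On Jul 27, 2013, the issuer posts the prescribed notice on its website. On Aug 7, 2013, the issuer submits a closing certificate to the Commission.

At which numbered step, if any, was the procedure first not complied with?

Step 1: 45 days after Apr 27, 2013 (when the transaction closes) is Jun 11, 2013; completed Jun 10, 2013, before the deadline.
Step 2: 90 days after Jun 10, 2013 (when Form R-1 is filed) is Sep 8, 2013; completed Jun 11, 2013, before the deadline.
Step 3: the window is 20–41 days after Jun 26, 2013 (end of the 15-day hold period, which began when the investor circular is published on Jun 11, 2013), so Jul 16, 2013 through Aug 6, 2013; done Jul 18, 2013, which is between those dates.
Step 4: 10 days after Jul 18, 2013 (when the supplementary schedule is filed) is Jul 28, 2013; completed Jul 25, 2013, before the deadline.
Step 5: 35 days after Jul 25, 2013 (when the auditor's consent is delivered) is Aug 29, 2013; done Jul 27, 2013 — timely.
Step 6: the earliest permitted date is 20 days after Jul 27, 2013 (when the website notice is posted), i.e. Aug 16, 2013; done Aug 7, 2013 — 9 days too early.

Step 6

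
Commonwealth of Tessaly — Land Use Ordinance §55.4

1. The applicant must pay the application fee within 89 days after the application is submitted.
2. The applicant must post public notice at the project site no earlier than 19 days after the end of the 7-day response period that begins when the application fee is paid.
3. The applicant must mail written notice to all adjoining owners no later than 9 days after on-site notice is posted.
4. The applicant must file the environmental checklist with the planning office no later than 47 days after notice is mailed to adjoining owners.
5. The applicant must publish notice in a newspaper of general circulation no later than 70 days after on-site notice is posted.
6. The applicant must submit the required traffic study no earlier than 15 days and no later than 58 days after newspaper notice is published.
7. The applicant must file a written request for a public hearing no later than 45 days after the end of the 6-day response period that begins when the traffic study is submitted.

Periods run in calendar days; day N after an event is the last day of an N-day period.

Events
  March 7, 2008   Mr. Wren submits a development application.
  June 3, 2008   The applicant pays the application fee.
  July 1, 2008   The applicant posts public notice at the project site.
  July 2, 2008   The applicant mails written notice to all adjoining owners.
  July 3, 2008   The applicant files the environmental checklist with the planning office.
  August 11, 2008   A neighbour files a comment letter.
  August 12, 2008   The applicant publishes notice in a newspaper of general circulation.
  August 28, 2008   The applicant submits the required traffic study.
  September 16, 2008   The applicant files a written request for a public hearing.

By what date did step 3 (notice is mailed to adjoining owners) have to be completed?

July 10, 2008

Step 3 runs from July 1, 2008, when on-site notice is posted. 9 days after July 1, 2008 is July 10, 2008.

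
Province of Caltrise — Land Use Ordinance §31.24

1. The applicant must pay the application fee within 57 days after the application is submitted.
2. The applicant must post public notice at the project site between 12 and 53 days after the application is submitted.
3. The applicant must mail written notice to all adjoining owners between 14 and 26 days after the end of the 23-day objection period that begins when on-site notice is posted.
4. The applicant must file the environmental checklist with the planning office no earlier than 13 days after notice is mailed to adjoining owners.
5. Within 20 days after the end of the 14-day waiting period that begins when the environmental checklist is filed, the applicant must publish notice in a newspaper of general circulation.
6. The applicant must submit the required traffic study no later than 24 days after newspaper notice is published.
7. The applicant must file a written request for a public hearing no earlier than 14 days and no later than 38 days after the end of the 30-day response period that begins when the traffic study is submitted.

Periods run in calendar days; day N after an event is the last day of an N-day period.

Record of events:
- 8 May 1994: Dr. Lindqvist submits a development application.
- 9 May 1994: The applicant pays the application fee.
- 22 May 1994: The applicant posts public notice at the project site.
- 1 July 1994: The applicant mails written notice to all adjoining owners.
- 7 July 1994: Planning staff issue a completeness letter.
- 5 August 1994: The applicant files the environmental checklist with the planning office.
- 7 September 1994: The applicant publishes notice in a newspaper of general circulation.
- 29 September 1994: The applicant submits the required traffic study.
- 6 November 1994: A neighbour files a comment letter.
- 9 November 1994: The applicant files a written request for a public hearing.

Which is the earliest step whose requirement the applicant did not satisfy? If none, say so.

Step 7

(1) due by 8 May 1994 + 57 days = 4 July 1994; completed 9 May 1994, before the deadline.
(2) the permitted window runs from 8 May 1994 + 12 = 20 May 1994 to 8 May 1994 + 53 = 30 June 1994; 22 May 1994 falls inside that range.
(3) the permitted window runs from 14 June 1994 + 14 = 28 June 1994 to 14 June 1994 + 26 = 10 July 1994; 1 July 1994 falls inside that range.
(4) permitted from 1 July 1994 + 13 days = 14 July 1994 onward; done 5 August 1994 — permitted.
(5) due by 19 August 1994 + 20 days = 8 September 1994; 7 September 1994 is within that limit.
(6) due by 7 September 1994 + 24 days = 1 October 1994; 29 September 1994 is within that limit.
(7) the permitted window runs from 29 October 1994 + 14 = 12 November 1994 to 29 October 1994 + 38 = 6 December 1994; done 9 November 1994 — 3 days before the window opened.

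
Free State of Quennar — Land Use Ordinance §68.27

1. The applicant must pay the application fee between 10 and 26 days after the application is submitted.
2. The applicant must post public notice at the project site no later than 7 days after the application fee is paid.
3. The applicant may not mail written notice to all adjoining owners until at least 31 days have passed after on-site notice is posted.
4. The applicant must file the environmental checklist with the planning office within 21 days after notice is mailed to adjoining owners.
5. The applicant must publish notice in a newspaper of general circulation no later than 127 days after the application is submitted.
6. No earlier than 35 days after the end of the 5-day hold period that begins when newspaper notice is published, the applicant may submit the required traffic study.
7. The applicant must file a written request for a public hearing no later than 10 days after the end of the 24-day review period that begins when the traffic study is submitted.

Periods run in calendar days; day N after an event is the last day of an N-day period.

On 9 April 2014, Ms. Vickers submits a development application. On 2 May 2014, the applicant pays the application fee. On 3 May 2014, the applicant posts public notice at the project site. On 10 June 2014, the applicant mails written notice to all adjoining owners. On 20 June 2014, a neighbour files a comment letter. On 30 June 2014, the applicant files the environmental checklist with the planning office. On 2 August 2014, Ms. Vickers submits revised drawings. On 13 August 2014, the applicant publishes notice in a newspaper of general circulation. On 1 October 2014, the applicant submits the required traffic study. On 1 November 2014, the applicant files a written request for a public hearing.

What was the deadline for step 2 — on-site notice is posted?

Step 2 runs from 2 May 2014, when the application fee is paid. 7 days after 2 May 2014 is 9 May 2014.

9 May 2014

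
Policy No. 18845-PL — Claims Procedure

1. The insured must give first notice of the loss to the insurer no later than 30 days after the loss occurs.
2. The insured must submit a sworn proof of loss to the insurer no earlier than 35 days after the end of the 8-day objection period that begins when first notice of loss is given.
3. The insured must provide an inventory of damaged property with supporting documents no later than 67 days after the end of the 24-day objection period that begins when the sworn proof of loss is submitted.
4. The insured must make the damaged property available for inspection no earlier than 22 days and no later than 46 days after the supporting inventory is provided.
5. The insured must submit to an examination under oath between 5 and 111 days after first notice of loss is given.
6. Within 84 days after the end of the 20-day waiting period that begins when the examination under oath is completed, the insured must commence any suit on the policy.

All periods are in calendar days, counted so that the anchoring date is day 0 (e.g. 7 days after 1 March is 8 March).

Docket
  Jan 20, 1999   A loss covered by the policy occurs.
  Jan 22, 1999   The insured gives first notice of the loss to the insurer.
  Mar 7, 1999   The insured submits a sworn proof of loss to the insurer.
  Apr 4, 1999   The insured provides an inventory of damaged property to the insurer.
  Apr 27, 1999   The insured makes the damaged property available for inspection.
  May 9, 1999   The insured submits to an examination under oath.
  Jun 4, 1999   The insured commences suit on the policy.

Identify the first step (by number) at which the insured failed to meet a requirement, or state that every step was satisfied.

None — every step was satisfied

(1) due by Jan 20, 1999 + 30 days = Feb 19, 1999; Jan 22, 1999 is within that limit.
(2) permitted from Jan 30, 1999 + 35 days = Mar 6, 1999 onward; done Mar 7, 1999, after the minimum wait.
(3) due by Mar 31, 1999 + 67 days = Jun 6, 1999; completed Apr 4, 1999, before the deadline.
(4) the permitted window runs from Apr 4, 1999 + 22 = Apr 26, 1999 to Apr 4, 1999 + 46 = May 20, 1999; done Apr 27, 1999 — within the window.
(5) the permitted window runs from Jan 22, 1999 + 5 = Jan 27, 1999 to Jan 22, 1999 + 111 = May 13, 1999; done May 9, 1999 — within the window.
(6) due by May 29, 1999 + 84 days = Aug 21, 1999; Jun 4, 1999 is within that limit.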